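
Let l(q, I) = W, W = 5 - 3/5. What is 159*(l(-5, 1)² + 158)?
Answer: 705006/25 ≈ 28200.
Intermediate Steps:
W = 22/5 (W = 5 - 3*⅕ = 5 - ⅗ = 22/5 ≈ 4.4000)
l(q, I) = 22/5
159*(l(-5, 1)² + 158) = 159*((22/5)² + 158) = 159*(484/25 + 158) = 159*(4434/25) = 705006/25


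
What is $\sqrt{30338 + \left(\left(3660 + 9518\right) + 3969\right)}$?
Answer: $\sqrt{47485} \approx 217.91$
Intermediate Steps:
$\sqrt{30338 + \left(\left(3660 + 9518\right) + 3969\right)} = \sqrt{30338 + \left(13178 + 3969\right)} = \sqrt{30338 + 17147} = \sqrt{47485}$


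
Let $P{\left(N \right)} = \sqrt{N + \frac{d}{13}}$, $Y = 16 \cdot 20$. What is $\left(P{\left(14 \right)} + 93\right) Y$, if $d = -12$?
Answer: $29760 + \frac{320 \sqrt{2210}}{13} \approx 30917.0$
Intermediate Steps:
$Y = 320$
$P{\left(N \right)} = \sqrt{- \frac{12}{13} + N}$ ($P{\left(N \right)} = \sqrt{N - \frac{12}{13}} = \sqrt{- \frac{12}{13} + N}$)
$\left(P{\left(14 \right)} + 93\right) Y = \left(\frac{\sqrt{-156 + 169 \cdot 14}}{13} + 93\right) 320 = \left(\frac{\sqrt{-156 + 2366}}{13} + 93\right) 320 = \left(\frac{\sqrt{2210}}{13} + 93\right) 320 = \left(93 + \frac{\sqrt{2210}}{13}\right) 320 = 29760 + \frac{320 \sqrt{2210}}{13}$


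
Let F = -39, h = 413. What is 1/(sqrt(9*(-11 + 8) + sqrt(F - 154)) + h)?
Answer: 1/(413 + sqrt(-27 + I*sqrt(193))) ≈ 0.0024133 - 3.12e-5*I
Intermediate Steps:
1/(sqrt(9*(-11 + 8) + sqrt(F - 154)) + h) = 1/(sqrt(9*(-11 + 8) + sqrt(-39 - 154)) + 413) = 1/(sqrt(9*(-3) + sqrt(-193)) + 413) = 1/(sqrt(-27 + I*sqrt(193)) + 413) = 1/(413 + sqrt(-27 + I*sqrt(193)))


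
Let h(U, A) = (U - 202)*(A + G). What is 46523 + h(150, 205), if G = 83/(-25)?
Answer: 900891/25 ≈ 36036.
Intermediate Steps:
G = -83/25 (G = 83*(-1/25) = -83/25 ≈ -3.3200)
h(U, A) = (-202 + U)*(-83/25 + A) (h(U, A) = (U - 202)*(A - 83/25) = (-202 + U)*(-83/25 + A))
46523 + h(150, 205) = 46523 + (16766/25 - 202*205 - 83/25*150 + 205*150) = 46523 + (16766/25 - 41410 - 498 + 30750) = 46523 - 262184/25 = 900891/25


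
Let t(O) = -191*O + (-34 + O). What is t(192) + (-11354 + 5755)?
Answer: -42113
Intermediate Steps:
t(O) = -34 - 190*O
t(192) + (-11354 + 5755) = (-34 - 190*192) + (-11354 + 5755) = (-34 - 36480) - 5599 = -36514 - 5599 = -42113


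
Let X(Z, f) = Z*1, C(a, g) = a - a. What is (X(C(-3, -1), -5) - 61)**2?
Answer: 3721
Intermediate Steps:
C(a, g) = 0
X(Z, f) = Z
(X(C(-3, -1), -5) - 61)**2 = (0 - 61)**2 = (-61)**2 = 3721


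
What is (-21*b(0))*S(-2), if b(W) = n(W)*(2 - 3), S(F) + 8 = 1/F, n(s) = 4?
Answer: -714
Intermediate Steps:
S(F) = -8 + 1/F
b(W) = -4 (b(W) = 4*(2 - 3) = 4*(-1) = -4)
(-21*b(0))*S(-2) = (-21*(-4))*(-8 + 1/(-2)) = 84*(-8 - ½) = 84*(-17/2) = -714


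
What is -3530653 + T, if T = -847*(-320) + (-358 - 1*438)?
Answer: -3260409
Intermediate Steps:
T = 270244 (T = 271040 + (-358 - 438) = 271040 - 796 = 270244)
-3530653 + T = -3530653 + 270244 = -3260409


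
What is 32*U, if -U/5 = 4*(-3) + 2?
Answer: 1600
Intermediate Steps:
U = 50 (U = -5*(4*(-3) + 2) = -5*(-12 + 2) = -5*(-10) = 50)
32*U = 32*50 = 1600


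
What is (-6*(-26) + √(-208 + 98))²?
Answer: (156 + I*√110)² ≈ 24226.0 + 3272.3*I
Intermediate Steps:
(-6*(-26) + √(-208 + 98))² = (156 + √(-110))² = (156 + I*√110)²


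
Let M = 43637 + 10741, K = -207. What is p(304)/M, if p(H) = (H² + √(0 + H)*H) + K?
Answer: 92209/54378 + 32*√19/1431 ≈ 1.7932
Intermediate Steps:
p(H) = -207 + H² + H^(3/2) (p(H) = (H² + √(0 + H)*H) - 207 = (H² + √H*H) - 207 = (H² + H^(3/2)) - 207 = -207 + H² + H^(3/2))
M = 54378
p(304)/M = (-207 + 304² + 304^(3/2))/54378 = (-207 + 92416 + 1216*√19)*(1/54378) = (92209 + 1216*√19)*(1/54378) = 92209/54378 + 32*√19/1431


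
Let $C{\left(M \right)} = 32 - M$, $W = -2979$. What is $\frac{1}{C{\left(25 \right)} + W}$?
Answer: $- \frac{1}{2972} \approx -0.00033647$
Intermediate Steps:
$\frac{1}{C{\left(25 \right)} + W} = \frac{1}{\left(32 - 25\right) - 2979} = \frac{1}{7 - 2979} = \frac{1}{-2972} = - \frac{1}{2972}$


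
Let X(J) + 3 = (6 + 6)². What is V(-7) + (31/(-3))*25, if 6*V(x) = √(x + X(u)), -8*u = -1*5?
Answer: -775/3 + √134/6 ≈ -256.40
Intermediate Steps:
u = 5/8 (u = -(-1)*5/8 = -⅛*(-5) = 5/8 ≈ 0.62500)
X(J) = 141 (X(J) = -3 + (6 + 6)² = -3 + 12² = -3 + 144 = 141)
V(x) = √(141 + x)/6 (V(x) = √(x + 141)/6 = √(141 + x)/6)
V(-7) + (31/(-3))*25 = √(141 - 7)/6 + (31/(-3))*25 = √134/6 + (31*(-⅓))*25 = √134/6 - 31/3*25 = √134/6 - 775/3 = -775/3 + √134/6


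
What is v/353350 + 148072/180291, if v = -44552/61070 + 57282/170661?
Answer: 45442101631339526549/55329927770208971625 ≈ 0.82129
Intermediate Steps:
v = -684179522/1737044545 (v = -44552*1/61070 + 57282*(1/170661) = -22276/30535 + 19094/56887 = -684179522/1737044545 ≈ -0.39388)
v/353350 + 148072/180291 = -684179522/1737044545/353350 + 148072/180291 = -684179522/1737044545*1/353350 + 148072*(1/180291) = -342089761/306892344987875 + 148072/180291 = 45442101631339526549/55329927770208971625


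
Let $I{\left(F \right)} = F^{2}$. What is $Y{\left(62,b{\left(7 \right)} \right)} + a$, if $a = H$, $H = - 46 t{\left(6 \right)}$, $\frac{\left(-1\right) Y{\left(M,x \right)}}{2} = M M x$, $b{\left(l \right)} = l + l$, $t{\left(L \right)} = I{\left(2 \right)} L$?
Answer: $-108736$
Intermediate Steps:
$t{\left(L \right)} = 4 L$ ($t{\left(L \right)} = 2^{2} L = 4 L$)
$b{\left(l \right)} = 2 l$
$Y{\left(M,x \right)} = - 2 x M^{2}$ ($Y{\left(M,x \right)} = - 2 M M x = - 2 M^{2} x = - 2 x M^{2}$)
$H = -1104$ ($H = - 46 \cdot 4 \cdot 6 = \left(-46\right) 24 = -1104$)
$a = -1104$
$Y{\left(62,b{\left(7 \right)} \right)} + a = - 2 \cdot 2 \cdot 7 \cdot 62^{2} - 1104 = \left(-2\right) 14 \cdot 3844 - 1104 = -107632 - 1104 = -108736$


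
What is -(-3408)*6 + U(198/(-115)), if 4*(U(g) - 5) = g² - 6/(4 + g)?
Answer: 141737817799/6929900 ≈ 20453.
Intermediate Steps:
U(g) = 5 - 3/(2*(4 + g)) + g²/4 (U(g) = 5 + (g² - 6/(4 + g))/4 = 5 + (-3/(2*(4 + g)) + g²/4) = 5 - 3/(2*(4 + g)) + g²/4)
-(-3408)*6 + U(198/(-115)) = -(-3408)*6 + (74 + (198/(-115))³ + 4*(198/(-115))² + 20*(198/(-115)))/(4*(4 + 198/(-115))) = -284*(-72) + (74 + (198*(-1/115))³ + 4*(198*(-1/115))² + 20*(198*(-1/115)))/(4*(4 + 198*(-1/115))) = 20448 + (74 + (-198/115)³ + 4*(-198/115)² + 20*(-198/115))/(4*(4 - 198/115)) = 20448 + (74 - 7762392/1520875 + 4*(39204/13225) - 792/23)/(4*(262/115)) = 20448 + (¼)*(115/262)*(74 - 7762392/1520875 + 156816/13225 - 792/23) = 20448 + (¼)*(115/262)*(70445198/1520875) = 20448 + 35222599/6929900 = 141737817799/6929900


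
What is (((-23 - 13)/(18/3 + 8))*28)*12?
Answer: -864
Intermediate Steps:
(((-23 - 13)/(18/3 + 8))*28)*12 = (-36/(18*(⅓) + 8)*28)*12 = (-36/(6 + 8)*28)*12 = (-36/14*28)*12 = (-36*1/14*28)*12 = -18/7*28*12 = -72*12 = -864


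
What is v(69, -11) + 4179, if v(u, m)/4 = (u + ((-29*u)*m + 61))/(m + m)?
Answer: 1687/11 ≈ 153.36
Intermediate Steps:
v(u, m) = 2*(61 + u - 29*m*u)/m (v(u, m) = 4*((u + ((-29*u)*m + 61))/(m + m)) = 4*((u + (-29*m*u + 61))/((2*m))) = 4*((u + (61 - 29*m*u))*(1/(2*m))) = 4*((61 + u - 29*m*u)*(1/(2*m))) = 4*((61 + u - 29*m*u)/(2*m)) = 2*(61 + u - 29*m*u)/m)
v(69, -11) + 4179 = 2*(61 + 69 - 29*(-11)*69)/(-11) + 4179 = 2*(-1/11)*(61 + 69 + 22011) + 4179 = 2*(-1/11)*22141 + 4179 = -44282/11 + 4179 = 1687/11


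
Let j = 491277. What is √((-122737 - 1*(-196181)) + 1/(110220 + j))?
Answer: 433*√15747258293/200499 ≈ 271.01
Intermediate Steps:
√((-122737 - 1*(-196181)) + 1/(110220 + j)) = √((-122737 - 1*(-196181)) + 1/(110220 + 491277)) = √((-122737 + 196181) + 1/601497) = √(73444 + 1/601497) = √(44176345669/601497) = 433*√15747258293/200499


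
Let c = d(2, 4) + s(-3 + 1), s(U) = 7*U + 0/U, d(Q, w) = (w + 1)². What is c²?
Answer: 121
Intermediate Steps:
d(Q, w) = (1 + w)²
s(U) = 7*U (s(U) = 7*U + 0 = 7*U)
c = 11 (c = (1 + 4)² + 7*(-3 + 1) = 5² + 7*(-2) = 25 - 14 = 11)
c² = 11² = 121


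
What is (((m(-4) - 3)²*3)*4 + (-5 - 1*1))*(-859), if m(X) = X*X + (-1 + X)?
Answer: -654558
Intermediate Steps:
m(X) = -1 + X + X² (m(X) = X² + (-1 + X) = -1 + X + X²)
(((m(-4) - 3)²*3)*4 + (-5 - 1*1))*(-859) = ((((-1 - 4 + (-4)²) - 3)²*3)*4 + (-5 - 1*1))*(-859) = ((((-1 - 4 + 16) - 3)²*3)*4 + (-5 - 1))*(-859) = (((11 - 3)²*3)*4 - 6)*(-859) = ((8²*3)*4 - 6)*(-859) = ((64*3)*4 - 6)*(-859) = (192*4 - 6)*(-859) = (768 - 6)*(-859) = 762*(-859) = -654558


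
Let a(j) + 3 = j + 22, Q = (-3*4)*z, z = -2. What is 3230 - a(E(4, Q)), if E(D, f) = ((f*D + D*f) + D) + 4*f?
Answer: 2919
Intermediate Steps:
Q = 24 (Q = -3*4*(-2) = -12*(-2) = 24)
E(D, f) = D + 4*f + 2*D*f (E(D, f) = ((D*f + D*f) + D) + 4*f = (2*D*f + D) + 4*f = (D + 2*D*f) + 4*f = D + 4*f + 2*D*f)
a(j) = 19 + j (a(j) = -3 + (j + 22) = -3 + (22 + j) = 19 + j)
3230 - a(E(4, Q)) = 3230 - (19 + (4 + 4*24 + 2*4*24)) = 3230 - (19 + (4 + 96 + 192)) = 3230 - (19 + 292) = 3230 - 1*311 = 3230 - 311 = 2919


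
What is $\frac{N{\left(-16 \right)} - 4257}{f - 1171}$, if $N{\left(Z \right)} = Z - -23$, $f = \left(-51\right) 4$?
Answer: $\frac{34}{11} \approx 3.0909$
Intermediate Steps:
$f = -204$
$N{\left(Z \right)} = 23 + Z$ ($N{\left(Z \right)} = Z + 23 = 23 + Z$)
$\frac{N{\left(-16 \right)} - 4257}{f - 1171} = \frac{\left(23 - 16\right) - 4257}{-204 - 1171} = \frac{7 - 4257}{-1375} = \left(-4250\right) \left(- \frac{1}{1375}\right) = \frac{34}{11}$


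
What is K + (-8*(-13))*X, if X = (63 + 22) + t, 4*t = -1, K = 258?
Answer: 9072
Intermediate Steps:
t = -¼ (t = (¼)*(-1) = -¼ ≈ -0.25000)
X = 339/4 (X = (63 + 22) - ¼ = 85 - ¼ = 339/4 ≈ 84.750)
K + (-8*(-13))*X = 258 - 8*(-13)*(339/4) = 258 + 104*(339/4) = 258 + 8814 = 9072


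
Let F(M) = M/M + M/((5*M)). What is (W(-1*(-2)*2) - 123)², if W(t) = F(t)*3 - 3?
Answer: 374544/25 ≈ 14982.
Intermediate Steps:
F(M) = 6/5 (F(M) = 1 + M*(1/(5*M)) = 1 + ⅕ = 6/5)
W(t) = ⅗ (W(t) = (6/5)*3 - 3 = 18/5 - 3 = ⅗)
(W(-1*(-2)*2) - 123)² = (⅗ - 123)² = (-612/5)² = 374544/25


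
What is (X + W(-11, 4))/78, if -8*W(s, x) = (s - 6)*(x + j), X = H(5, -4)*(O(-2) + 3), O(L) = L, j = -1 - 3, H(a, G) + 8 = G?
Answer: -2/13 ≈ -0.15385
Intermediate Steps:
H(a, G) = -8 + G
j = -4
X = -12 (X = (-8 - 4)*(-2 + 3) = -12*1 = -12)
W(s, x) = -(-6 + s)*(-4 + x)/8 (W(s, x) = -(s - 6)*(x - 4)/8 = -(-6 + s)*(-4 + x)/8)
(X + W(-11, 4))/78 = (-12 + (-3 + (½)*(-11) + (¾)*4 - ⅛*(-11)*4))/78 = (-12 + (-3 - 11/2 + 3 + 11/2))*(1/78) = (-12 + 0)*(1/78) = -12*1/78 = -2/13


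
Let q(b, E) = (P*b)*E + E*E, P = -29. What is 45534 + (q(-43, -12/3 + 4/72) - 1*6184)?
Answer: 11160775/324 ≈ 34447.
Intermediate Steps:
q(b, E) = E² - 29*E*b (q(b, E) = (-29*b)*E + E*E = -29*E*b + E² = E² - 29*E*b)
45534 + (q(-43, -12/3 + 4/72) - 1*6184) = 45534 + ((-12/3 + 4/72)*((-12/3 + 4/72) - 29*(-43)) - 1*6184) = 45534 + ((-12*⅓ + 4*(1/72))*((-12*⅓ + 4*(1/72)) + 1247) - 6184) = 45534 + ((-4 + 1/18)*((-4 + 1/18) + 1247) - 6184) = 45534 + (-71*(-71/18 + 1247)/18 - 6184) = 45534 + (-71/18*22375/18 - 6184) = 45534 + (-1588625/324 - 6184) = 45534 - 3592241/324 = 11160775/324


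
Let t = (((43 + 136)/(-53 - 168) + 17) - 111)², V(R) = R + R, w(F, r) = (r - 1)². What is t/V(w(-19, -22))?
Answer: 829921/97682 ≈ 8.4962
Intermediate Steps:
w(F, r) = (-1 + r)²
V(R) = 2*R
t = 439028209/48841 (t = ((179/(-221) + 17) - 111)² = ((179*(-1/221) + 17) - 111)² = ((-179/221 + 17) - 111)² = (3578/221 - 111)² = (-20953/221)² = 439028209/48841 ≈ 8988.9)
t/V(w(-19, -22)) = 439028209/(48841*((2*(-1 - 22)²))) = 439028209/(48841*((2*(-23)²))) = 439028209/(48841*((2*529))) = (439028209/48841)/1058 = (439028209/48841)*(1/1058) = 829921/97682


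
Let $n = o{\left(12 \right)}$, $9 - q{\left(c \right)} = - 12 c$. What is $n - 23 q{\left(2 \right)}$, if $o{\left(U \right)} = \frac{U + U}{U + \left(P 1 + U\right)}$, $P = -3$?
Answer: $- \frac{5305}{7} \approx -757.86$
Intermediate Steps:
$q{\left(c \right)} = 9 + 12 c$ ($q{\left(c \right)} = 9 - - 12 c = 9 + 12 c$)
$o{\left(U \right)} = \frac{2 U}{-3 + 2 U}$ ($o{\left(U \right)} = \frac{U + U}{U + \left(\left(-3\right) 1 + U\right)} = \frac{2 U}{U + \left(-3 + U\right)} = \frac{2 U}{-3 + 2 U}$)
$n = \frac{8}{7}$ ($n = 2 \cdot 12 \frac{1}{-3 + 2 \cdot 12} = 2 \cdot 12 \frac{1}{-3 + 24} = 2 \cdot 12 \cdot \frac{1}{21} = \frac{8}{7} \approx 1.1429$)
$n - 23 q{\left(2 \right)} = \frac{8}{7} - 23 \left(9 + 12 \cdot 2\right) = \frac{8}{7} - 23 \left(9 + 24\right) = \frac{8}{7} - 759 = - \frac{5305}{7}$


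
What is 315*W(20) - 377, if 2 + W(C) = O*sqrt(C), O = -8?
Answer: -1007 - 5040*sqrt(5) ≈ -12277.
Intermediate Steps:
W(C) = -2 - 8*sqrt(C)
315*W(20) - 377 = 315*(-2 - 16*sqrt(5)) - 377 = (-630 - 5040*sqrt(5)) - 377 = -1007 - 5040*sqrt(5)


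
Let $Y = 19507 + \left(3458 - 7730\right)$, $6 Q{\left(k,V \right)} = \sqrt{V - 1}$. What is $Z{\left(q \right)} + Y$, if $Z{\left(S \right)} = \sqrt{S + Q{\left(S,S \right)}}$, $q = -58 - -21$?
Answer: $15235 + \frac{\sqrt{-1332 + 6 i \sqrt{38}}}{6} \approx 15235.0 + 6.0834 i$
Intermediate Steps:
$Q{\left(k,V \right)} = \frac{\sqrt{-1 + V}}{6}$ ($Q{\left(k,V \right)} = \frac{\sqrt{V - 1}}{6} = \frac{\sqrt{-1 + V}}{6}$)
$q = -37$ ($q = -58 + 21 = -37$)
$Z{\left(S \right)} = \sqrt{S + \frac{\sqrt{-1 + S}}{6}}$
$Y = 15235$ ($Y = 19507 - 4272 = 15235$)
$Z{\left(q \right)} + Y = \frac{\sqrt{6 \sqrt{-1 - 37} + 36 \left(-37\right)}}{6} + 15235 = \frac{\sqrt{6 \sqrt{-38} - 1332}}{6} + 15235 = \frac{\sqrt{6 i \sqrt{38} - 1332}}{6} + 15235 = \frac{\sqrt{-1332 + 6 i \sqrt{38}}}{6} + 15235 = 15235 + \frac{\sqrt{-1332 + 6 i \sqrt{38}}}{6}$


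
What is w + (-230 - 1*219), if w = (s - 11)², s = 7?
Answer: -433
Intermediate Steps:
w = 16 (w = (7 - 11)² = (-4)² = 16)
w + (-230 - 1*219) = 16 + (-230 - 1*219) = 16 + (-230 - 219) = 16 - 449 = -433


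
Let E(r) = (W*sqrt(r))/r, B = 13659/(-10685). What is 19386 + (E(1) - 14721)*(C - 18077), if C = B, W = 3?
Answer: 2843230273482/10685 ≈ 2.6610e+8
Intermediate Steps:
B = -13659/10685 (B = 13659*(-1/10685) = -13659/10685 ≈ -1.2783)
C = -13659/10685 ≈ -1.2783
E(r) = 3/sqrt(r) (E(r) = (3*sqrt(r))/r = 3/sqrt(r))
19386 + (E(1) - 14721)*(C - 18077) = 19386 + (3/sqrt(1) - 14721)*(-13659/10685 - 18077) = 19386 + (3*1 - 14721)*(-193166404/10685) = 19386 + (3 - 14721)*(-193166404/10685) = 19386 - 14718*(-193166404/10685) = 19386 + 2843023134072/10685 = 2843230273482/10685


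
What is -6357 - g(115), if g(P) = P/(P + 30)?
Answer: -184376/29 ≈ -6357.8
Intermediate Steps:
g(P) = P/(30 + P)
-6357 - g(115) = -6357 - 115/(30 + 115) = -6357 - 115/145 = -6357 - 1*23/29 = -6357 - 23/29 = -184376/29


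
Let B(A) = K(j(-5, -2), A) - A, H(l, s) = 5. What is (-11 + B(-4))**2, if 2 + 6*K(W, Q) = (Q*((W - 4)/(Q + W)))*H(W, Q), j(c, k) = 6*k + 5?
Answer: 1024/9 ≈ 113.78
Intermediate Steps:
j(c, k) = 5 + 6*k
K(W, Q) = -1/3 + 5*Q*(-4 + W)/(6*(Q + W)) (K(W, Q) = -1/3 + ((Q*((W - 4)/(Q + W)))*5)/6 = -1/3 + ((Q*((-4 + W)/(Q + W)))*5)/6 = -1/3 + ((Q*(-4 + W)/(Q + W))*5)/6 = -1/3 + (5*Q*(-4 + W)/(Q + W))/6 = -1/3 + 5*Q*(-4 + W)/(6*(Q + W)))
B(A) = -A + (14 - 57*A)/(6*(-7 + A)) (B(A) = (-22*A - 2*(5 + 6*(-2)) + 5*A*(5 + 6*(-2)))/(6*(A + (5 + 6*(-2)))) - A = (-22*A - 2*(5 - 12) + 5*A*(5 - 12))/(6*(A + (5 - 12))) - A = (-22*A - 2*(-7) + 5*A*(-7))/(6*(A - 7)) - A = (-22*A + 14 - 35*A)/(6*(-7 + A)) - A = (14 - 57*A)/(6*(-7 + A)) - A = -A + (14 - 57*A)/(6*(-7 + A)))
(-11 + B(-4))**2 = (-11 + (14 - 15*(-4) - 6*(-4)**2)/(6*(-7 - 4)))**2 = (-11 + (1/6)*(14 + 60 - 6*16)/(-11))**2 = (-11 + (1/6)*(-1/11)*(14 + 60 - 96))**2 = (-11 + (1/6)*(-1/11)*(-22))**2 = (-11 + 1/3)**2 = (-32/3)**2 = 1024/9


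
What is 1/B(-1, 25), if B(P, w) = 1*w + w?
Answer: 1/50 ≈ 0.020000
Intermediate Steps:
B(P, w) = 2*w (B(P, w) = w + w = 2*w)
1/B(-1, 25) = 1/(2*25) = 1/50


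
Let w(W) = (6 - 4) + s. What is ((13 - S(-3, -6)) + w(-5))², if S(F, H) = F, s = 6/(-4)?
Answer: 1089/4 ≈ 272.25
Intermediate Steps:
s = -3/2 (s = 6*(-¼) = -3/2 ≈ -1.5000)
w(W) = ½ (w(W) = (6 - 4) - 3/2 = 2 - 3/2 = ½)
((13 - S(-3, -6)) + w(-5))² = ((13 - 1*(-3)) + ½)² = ((13 + 3) + ½)² = (16 + ½)² = (33/2)² = 1089/4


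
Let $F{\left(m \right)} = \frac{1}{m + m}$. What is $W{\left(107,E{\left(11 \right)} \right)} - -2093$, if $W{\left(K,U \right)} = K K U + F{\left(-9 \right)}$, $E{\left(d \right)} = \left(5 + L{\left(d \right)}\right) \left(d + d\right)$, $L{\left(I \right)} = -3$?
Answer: $\frac{9105281}{18} \approx 5.0585 \cdot 10^{5}$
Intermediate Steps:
$E{\left(d \right)} = 4 d$ ($E{\left(d \right)} = \left(5 - 3\right) \left(d + d\right) = 2 \cdot 2 d = 4 d$)
$F{\left(m \right)} = \frac{1}{2 m}$
$W{\left(K,U \right)} = - \frac{1}{18} + U K^{2}$ ($W{\left(K,U \right)} = K K U + \frac{1}{2 \left(-9\right)} = K^{2} U + \frac{1}{2} \left(- \frac{1}{9}\right) = U K^{2} - \frac{1}{18} = - \frac{1}{18} + U K^{2}$)
$W{\left(107,E{\left(11 \right)} \right)} - -2093 = \left(- \frac{1}{18} + 4 \cdot 11 \cdot 107^{2}\right) - -2093 = \left(- \frac{1}{18} + 44 \cdot 11449\right) + 2093 = \left(- \frac{1}{18} + 503756\right) + 2093 = \frac{9067607}{18} + 2093 = \frac{9105281}{18}$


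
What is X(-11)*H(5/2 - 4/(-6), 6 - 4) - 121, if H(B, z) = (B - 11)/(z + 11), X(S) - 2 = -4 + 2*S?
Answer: -1385/13 ≈ -106.54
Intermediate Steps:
X(S) = -2 + 2*S (X(S) = 2 + (-4 + 2*S) = -2 + 2*S)
H(B, z) = (-11 + B)/(11 + z)
X(-11)*H(5/2 - 4/(-6), 6 - 4) - 121 = (-2 + 2*(-11))*((-11 + (5/2 - 4/(-6)))/(11 + (6 - 4))) - 121 = (-2 - 22)*((-11 + (5*(½) - 4*(-⅙)))/(11 + 2)) - 121 = -24*(-11 + (5/2 + ⅔))/13 - 121 = -24*(-11 + 19/6)/13 - 121 = -24*(-47)/(13*6) - 121 = -24*(-47/78) - 121 = 188/13 - 121 = -1385/13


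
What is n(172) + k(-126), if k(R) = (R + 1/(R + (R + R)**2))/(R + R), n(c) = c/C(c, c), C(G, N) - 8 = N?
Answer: 116235247/79856280 ≈ 1.4556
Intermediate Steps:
C(G, N) = 8 + N
n(c) = c/(8 + c)
k(R) = (R + 1/(R + 4*R**2))/(2*R) (k(R) = (R + 1/(R + (2*R)**2))/((2*R)) = (R + 1/(R + 4*R**2))*(1/(2*R)) = (R + 1/(R + 4*R**2))/(2*R))
n(172) + k(-126) = 172/(8 + 172) + (1/2)*(1 + (-126)**2 + 4*(-126)**3)/((-126)**2*(1 + 4*(-126))) = 172/180 + (1/2)*(1/15876)*(1 + 15876 + 4*(-2000376))/(1 - 504) = 172*(1/180) + (1/2)*(1/15876)*(1 + 15876 - 8001504)/(-503) = 43/45 + (1/2)*(1/15876)*(-1/503)*(-7985627) = 43/45 + 7985627/15971256 = 116235247/79856280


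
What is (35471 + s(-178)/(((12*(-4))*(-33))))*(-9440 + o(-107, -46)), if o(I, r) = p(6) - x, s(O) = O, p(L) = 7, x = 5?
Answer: -4017290849/12 ≈ -3.3477e+8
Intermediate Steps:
o(I, r) = 2 (o(I, r) = 7 - 1*5 = 7 - 5 = 2)
(35471 + s(-178)/(((12*(-4))*(-33))))*(-9440 + o(-107, -46)) = (35471 - 178/((12*(-4))*(-33)))*(-9440 + 2) = (35471 - 178/((-48*(-33))))*(-9438) = (35471 - 178/1584)*(-9438) = (35471 - 178*1/1584)*(-9438) = (35471 - 89/792)*(-9438) = (28092943/792)*(-9438) = -4017290849/12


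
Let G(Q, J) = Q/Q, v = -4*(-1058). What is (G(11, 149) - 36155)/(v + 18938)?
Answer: -18077/11585 ≈ -1.5604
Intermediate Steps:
v = 4232
G(Q, J) = 1
(G(11, 149) - 36155)/(v + 18938) = (1 - 36155)/(4232 + 18938) = -36154/23170 = -36154*1/23170 = -18077/11585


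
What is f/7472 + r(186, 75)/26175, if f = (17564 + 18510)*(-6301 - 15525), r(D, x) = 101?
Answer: -5152228729007/48894900 ≈ -1.0537e+5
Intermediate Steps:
f = -787351124 (f = 36074*(-21826) = -787351124)
f/7472 + r(186, 75)/26175 = -787351124/7472 + 101/26175 = -787351124*1/7472 + 101*(1/26175) = -196837781/1868 + 101/26175 = -5152228729007/48894900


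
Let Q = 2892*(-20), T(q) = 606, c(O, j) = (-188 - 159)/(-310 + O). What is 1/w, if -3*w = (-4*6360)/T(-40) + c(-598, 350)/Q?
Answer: 15913172160/222679407847 ≈ 0.071462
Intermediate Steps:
c(O, j) = -347/(-310 + O)
Q = -57840
w = 222679407847/15913172160 (w = -(-4*6360/606 - 347/(-310 - 598)/(-57840))/3 = -(-25440*1/606 - 347/(-908)*(-1/57840))/3 = -(-4240/101 - 347*(-1/908)*(-1/57840))/3 = -(-4240/101 + (347/908)*(-1/57840))/3 = -(-4240/101 - 347/52518720)/3 = -1/3*(-222679407847/5304390720) = 222679407847/15913172160 ≈ 13.993)
1/w = 1/(222679407847/15913172160) = 15913172160/222679407847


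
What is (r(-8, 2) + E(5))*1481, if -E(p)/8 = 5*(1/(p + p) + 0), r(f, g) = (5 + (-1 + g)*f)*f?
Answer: 29620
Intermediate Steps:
r(f, g) = f*(5 + f*(-1 + g)) (r(f, g) = (5 + f*(-1 + g))*f = f*(5 + f*(-1 + g)))
E(p) = -20/p (E(p) = -40*(1/(p + p) + 0) = -40*(1/(2*p) + 0) = -40*1/(2*p) = -20/p)
(r(-8, 2) + E(5))*1481 = (-8*(5 - 1*(-8) - 8*2) - 20/5)*1481 = (-8*(5 + 8 - 16) - 20*⅕)*1481 = (-8*(-3) - 4)*1481 = (24 - 4)*1481 = 20*1481 = 29620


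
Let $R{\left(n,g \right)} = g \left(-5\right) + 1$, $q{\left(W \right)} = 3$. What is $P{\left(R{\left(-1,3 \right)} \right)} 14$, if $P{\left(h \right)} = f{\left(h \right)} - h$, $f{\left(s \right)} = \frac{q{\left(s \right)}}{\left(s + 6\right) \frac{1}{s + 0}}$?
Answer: $\frac{539}{2} \approx 269.5$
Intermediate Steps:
$R{\left(n,g \right)} = 1 - 5 g$ ($R{\left(n,g \right)} = - 5 g + 1 = 1 - 5 g$)
$f{\left(s \right)} = \frac{3 s}{6 + s}$ ($f{\left(s \right)} = \frac{3}{\left(s + 6\right) \frac{1}{s + 0}} = \frac{3}{\left(6 + s\right) \frac{1}{s}} = \frac{3}{\frac{1}{s} \left(6 + s\right)} = 3 \frac{s}{6 + s} = \frac{3 s}{6 + s}$)
$P{\left(h \right)} = - h + \frac{3 h}{6 + h}$ ($P{\left(h \right)} = \frac{3 h}{6 + h} - h = - h + \frac{3 h}{6 + h}$)
$P{\left(R{\left(-1,3 \right)} \right)} 14 = \frac{\left(1 - 15\right) \left(-3 - \left(1 - 15\right)\right)}{6 + \left(1 - 15\right)} 14 = - \frac{14 \left(-3 - -14\right)}{6 - 14} \cdot 14 = - \frac{14 \left(-3 + 14\right)}{-8} \cdot 14 = \left(-14\right) \left(- \frac{1}{8}\right) 11 \cdot 14 = \frac{77}{4} \cdot 14 = \frac{539}{2}$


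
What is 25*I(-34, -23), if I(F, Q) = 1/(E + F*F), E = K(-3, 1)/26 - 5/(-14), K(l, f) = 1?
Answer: 2275/105232 ≈ 0.021619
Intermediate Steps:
E = 36/91 (E = 1/26 - 5/(-14) = 1*(1/26) - 5*(-1/14) = 1/26 + 5/14 = 36/91 ≈ 0.39560)
I(F, Q) = 1/(36/91 + F²) (I(F, Q) = 1/(36/91 + F*F) = 1/(36/91 + F²))
25*I(-34, -23) = 25*(91/(36 + 91*(-34)²)) = 25*(91/(36 + 91*1156)) = 25*(91/(36 + 105196)) = 25*(91/105232) = 2275/105232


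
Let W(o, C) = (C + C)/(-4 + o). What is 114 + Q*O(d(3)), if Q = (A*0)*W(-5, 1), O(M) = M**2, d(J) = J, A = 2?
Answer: 114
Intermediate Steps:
W(o, C) = 2*C/(-4 + o) (W(o, C) = (2*C)/(-4 + o) = 2*C/(-4 + o))
Q = 0 (Q = (2*0)*(2*1/(-4 - 5)) = 0*(2*1/(-9)) = 0*(2*1*(-1/9)) = 0*(-2/9) = 0)
114 + Q*O(d(3)) = 114 + 0*3**2 = 114 + 0*9 = 114 + 0 = 114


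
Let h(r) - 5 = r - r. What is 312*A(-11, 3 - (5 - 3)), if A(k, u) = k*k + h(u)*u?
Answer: 39312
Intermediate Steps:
h(r) = 5 (h(r) = 5 + (r - r) = 5 + 0 = 5)
A(k, u) = k**2 + 5*u (A(k, u) = k*k + 5*u = k**2 + 5*u)
312*A(-11, 3 - (5 - 3)) = 312*((-11)**2 + 5*(3 - (5 - 3))) = 312*(121 + 5*(3 - 1*2)) = 312*(121 + 5*(3 - 2)) = 312*(121 + 5*1) = 312*(121 + 5) = 312*126 = 39312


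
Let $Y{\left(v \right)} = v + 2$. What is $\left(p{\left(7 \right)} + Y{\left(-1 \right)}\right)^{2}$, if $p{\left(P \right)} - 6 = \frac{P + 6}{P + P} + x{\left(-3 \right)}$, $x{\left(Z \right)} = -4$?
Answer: $\frac{3025}{196} \approx 15.434$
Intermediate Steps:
$Y{\left(v \right)} = 2 + v$
$p{\left(P \right)} = 2 + \frac{6 + P}{2 P}$ ($p{\left(P \right)} = 6 + \left(\frac{P + 6}{P + P} - 4\right) = 6 - \left(4 - \frac{6 + P}{2 P}\right) = 2 + \frac{6 + P}{2 P}$)
$\left(p{\left(7 \right)} + Y{\left(-1 \right)}\right)^{2} = \left(\left(\frac{5}{2} + \frac{3}{7}\right) + \left(2 - 1\right)\right)^{2} = \left(\left(\frac{5}{2} + 3 \cdot \frac{1}{7}\right) + 1\right)^{2} = \left(\left(\frac{5}{2} + \frac{3}{7}\right) + 1\right)^{2} = \left(\frac{41}{14} + 1\right)^{2} = \left(\frac{55}{14}\right)^{2} = \frac{3025}{196}$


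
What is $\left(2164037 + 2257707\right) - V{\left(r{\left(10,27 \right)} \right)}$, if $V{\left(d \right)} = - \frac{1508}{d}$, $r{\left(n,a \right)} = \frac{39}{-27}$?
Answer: $4420700$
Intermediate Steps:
$r{\left(n,a \right)} = - \frac{13}{9}$ ($r{\left(n,a \right)} = 39 \left(- \frac{1}{27}\right) = - \frac{13}{9}$)
$\left(2164037 + 2257707\right) - V{\left(r{\left(10,27 \right)} \right)} = \left(2164037 + 2257707\right) - - \frac{1508}{- \frac{13}{9}} = 4421744 - \left(-1508\right) \left(- \frac{9}{13}\right) = 4421744 - 1044 = 4420700$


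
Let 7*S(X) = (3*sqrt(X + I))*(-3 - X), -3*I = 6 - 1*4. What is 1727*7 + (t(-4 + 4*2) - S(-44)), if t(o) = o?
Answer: 12093 - 41*I*sqrt(402)/7 ≈ 12093.0 - 117.44*I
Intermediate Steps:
I = -2/3 (I = -(6 - 1*4)/3 = -(6 - 4)/3 = -1/3*2 = -2/3 ≈ -0.66667)
S(X) = 3*sqrt(-2/3 + X)*(-3 - X)/7 (S(X) = ((3*sqrt(X - 2/3))*(-3 - X))/7 = ((3*sqrt(-2/3 + X))*(-3 - X))/7 = (3*sqrt(-2/3 + X)*(-3 - X))/7 = 3*sqrt(-2/3 + X)*(-3 - X)/7)
1727*7 + (t(-4 + 4*2) - S(-44)) = 1727*7 + ((-4 + 4*2) - sqrt(-6 + 9*(-44))*(-3/7 - 1/7*(-44))) = 12089 + ((-4 + 8) - sqrt(-6 - 396)*(-3/7 + 44/7)) = 12089 + (4 - sqrt(-402)*41/7) = 12089 + (4 - I*sqrt(402)*41/7) = 12089 + (4 - 41*I*sqrt(402)/7) = 12093 - 41*I*sqrt(402)/7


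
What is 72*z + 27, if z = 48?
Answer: 3483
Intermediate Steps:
72*z + 27 = 72*48 + 27 = 3456 + 27 = 3483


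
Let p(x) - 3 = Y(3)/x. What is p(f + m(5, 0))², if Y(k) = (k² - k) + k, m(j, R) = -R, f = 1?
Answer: 144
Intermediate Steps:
Y(k) = k²
p(x) = 3 + 9/x (p(x) = 3 + 3²/x = 3 + 9/x)
p(f + m(5, 0))² = (3 + 9/(1 - 1*0))² = (3 + 9/(1 + 0))² = (3 + 9/1)² = (3 + 9*1)² = (3 + 9)² = 12² = 144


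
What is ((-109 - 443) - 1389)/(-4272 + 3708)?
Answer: 647/188 ≈ 3.4415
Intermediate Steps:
((-109 - 443) - 1389)/(-4272 + 3708) = (-552 - 1389)/(-564) = -1941*(-1/564) = 647/188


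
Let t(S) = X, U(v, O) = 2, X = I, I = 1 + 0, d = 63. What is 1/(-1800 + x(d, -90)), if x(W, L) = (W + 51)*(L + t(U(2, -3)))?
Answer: -1/11946 ≈ -8.3710e-5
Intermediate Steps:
I = 1
X = 1
t(S) = 1
x(W, L) = (1 + L)*(51 + W) (x(W, L) = (W + 51)*(L + 1) = (51 + W)*(1 + L) = (1 + L)*(51 + W))
1/(-1800 + x(d, -90)) = 1/(-1800 + (51 + 63 + 51*(-90) - 90*63)) = 1/(-1800 + (51 + 63 - 4590 - 5670)) = 1/(-1800 - 10146) = 1/(-11946) = -1/11946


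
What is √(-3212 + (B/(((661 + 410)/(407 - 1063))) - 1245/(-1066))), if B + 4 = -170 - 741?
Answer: I*√383848304714238/380562 ≈ 51.482*I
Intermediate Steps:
B = -915 (B = -4 + (-170 - 741) = -4 - 911 = -915)
√(-3212 + (B/(((661 + 410)/(407 - 1063))) - 1245/(-1066))) = √(-3212 + (-915*(407 - 1063)/(661 + 410) - 1245/(-1066))) = √(-3212 + (-915/(1071/(-656)) - 1245*(-1/1066))) = √(-3212 + (-915/(1071*(-1/656)) + 1245/1066)) = √(-3212 + (-915/(-1071/656) + 1245/1066)) = √(-3212 + (-915*(-656/1071) + 1245/1066)) = √(-3212 + (200080/357 + 1245/1066)) = √(-3212 + 213729745/380562) = √(-1008635399/380562) = I*√383848304714238/380562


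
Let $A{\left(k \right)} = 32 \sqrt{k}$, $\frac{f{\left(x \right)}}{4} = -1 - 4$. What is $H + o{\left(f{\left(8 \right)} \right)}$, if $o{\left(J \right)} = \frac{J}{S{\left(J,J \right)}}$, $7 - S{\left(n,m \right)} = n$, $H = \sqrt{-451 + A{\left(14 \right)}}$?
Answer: $- \frac{20}{27} + i \sqrt{451 - 32 \sqrt{14}} \approx -0.74074 + 18.201 i$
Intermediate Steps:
$f{\left(x \right)} = -20$ ($f{\left(x \right)} = 4 \left(-1 - 4\right) = 4 \left(-5\right) = -20$)
$H = \sqrt{-451 + 32 \sqrt{14}} \approx 18.201 i$
$S{\left(n,m \right)} = 7 - n$
$o{\left(J \right)} = \frac{J}{7 - J}$
$H + o{\left(f{\left(8 \right)} \right)} = \sqrt{-451 + 32 \sqrt{14}} - - \frac{20}{-7 - 20} = \sqrt{-451 + 32 \sqrt{14}} - - \frac{20}{-27} = \sqrt{-451 + 32 \sqrt{14}} - \left(-20\right) \left(- \frac{1}{27}\right) = \sqrt{-451 + 32 \sqrt{14}} - \frac{20}{27} = - \frac{20}{27} + \sqrt{-451 + 32 \sqrt{14}}$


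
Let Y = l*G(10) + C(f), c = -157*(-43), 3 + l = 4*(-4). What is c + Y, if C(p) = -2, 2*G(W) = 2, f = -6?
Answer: 6730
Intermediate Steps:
G(W) = 1 (G(W) = (½)*2 = 1)
l = -19 (l = -3 + 4*(-4) = -3 - 16 = -19)
c = 6751
Y = -21 (Y = -19*1 - 2 = -19 - 2 = -21)
c + Y = 6751 - 21 = 6730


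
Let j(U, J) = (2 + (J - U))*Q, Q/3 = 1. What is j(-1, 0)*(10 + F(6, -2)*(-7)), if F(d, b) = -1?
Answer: 153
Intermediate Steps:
Q = 3 (Q = 3*1 = 3)
j(U, J) = 6 - 3*U + 3*J (j(U, J) = (2 + (J - U))*3 = (2 + J - U)*3 = 6 - 3*U + 3*J)
j(-1, 0)*(10 + F(6, -2)*(-7)) = (6 - 3*(-1) + 3*0)*(10 - 1*(-7)) = (6 + 3 + 0)*(10 + 7) = 9*17 = 153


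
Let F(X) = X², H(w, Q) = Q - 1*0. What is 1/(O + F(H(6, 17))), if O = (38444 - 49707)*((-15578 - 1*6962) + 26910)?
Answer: -1/49219021 ≈ -2.0317e-8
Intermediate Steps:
H(w, Q) = Q (H(w, Q) = Q + 0 = Q)
O = -49219310 (O = -11263*((-15578 - 6962) + 26910) = -11263*(-22540 + 26910) = -11263*4370 = -49219310)
1/(O + F(H(6, 17))) = 1/(-49219310 + 17²) = 1/(-49219310 + 289) = 1/(-49219021) = -1/49219021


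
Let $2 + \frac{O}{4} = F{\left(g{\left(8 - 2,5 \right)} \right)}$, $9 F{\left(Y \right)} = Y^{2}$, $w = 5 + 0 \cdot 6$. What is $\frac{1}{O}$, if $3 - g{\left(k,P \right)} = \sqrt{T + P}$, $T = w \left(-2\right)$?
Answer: $\frac{9 i}{8 \left(- 7 i + 3 \sqrt{5}\right)} \approx -0.083777 + 0.080284 i$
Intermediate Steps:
$w = 5$ ($w = 5 + 0 = 5$)
$T = -10$ ($T = 5 \left(-2\right) = -10$)
$g{\left(k,P \right)} = 3 - \sqrt{-10 + P}$
$F{\left(Y \right)} = \frac{Y^{2}}{9}$
$O = -8 + \frac{4 \left(3 - i \sqrt{5}\right)^{2}}{9}$ ($O = -8 + 4 \frac{\left(3 - \sqrt{-10 + 5}\right)^{2}}{9} = -8 + 4 \frac{\left(3 - \sqrt{-5}\right)^{2}}{9} = -8 + 4 \frac{\left(3 - i \sqrt{5}\right)^{2}}{9} = -8 + \frac{4 \left(3 - i \sqrt{5}\right)^{2}}{9} \approx -6.2222 - 5.9628 i$)
$\frac{1}{O} = \frac{1}{- \frac{56}{9} - \frac{8 i \sqrt{5}}{3}}$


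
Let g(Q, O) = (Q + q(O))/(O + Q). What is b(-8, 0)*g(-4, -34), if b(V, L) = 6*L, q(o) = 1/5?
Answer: 0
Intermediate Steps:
q(o) = ⅕
g(Q, O) = (⅕ + Q)/(O + Q) (g(Q, O) = (Q + ⅕)/(O + Q) = (⅕ + Q)/(O + Q))
b(-8, 0)*g(-4, -34) = (6*0)*((⅕ - 4)/(-34 - 4)) = 0*(-19/5/(-38)) = 0*(-1/38*(-19/5)) = 0*(⅒) = 0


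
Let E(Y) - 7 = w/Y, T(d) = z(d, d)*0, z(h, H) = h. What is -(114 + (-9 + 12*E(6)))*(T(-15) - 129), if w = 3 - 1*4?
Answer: 24123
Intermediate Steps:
w = -1 (w = 3 - 4 = -1)
T(d) = 0 (T(d) = d*0 = 0)
E(Y) = 7 - 1/Y
-(114 + (-9 + 12*E(6)))*(T(-15) - 129) = -(114 + (-9 + 12*(7 - 1/6)))*(0 - 129) = -(114 + (-9 + 12*(7 - 1*⅙)))*(-129) = -(114 + (-9 + 12*(7 - ⅙)))*(-129) = -(114 + (-9 + 12*(41/6)))*(-129) = -(114 + (-9 + 82))*(-129) = -(114 + 73)*(-129) = -187*(-129) = -1*(-24123) = 24123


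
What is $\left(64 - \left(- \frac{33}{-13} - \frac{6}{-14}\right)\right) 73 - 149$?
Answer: $\frac{391883}{91} \approx 4306.4$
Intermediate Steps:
$\left(64 - \left(- \frac{33}{-13} - \frac{6}{-14}\right)\right) 73 - 149 = \left(64 - \left(\left(-33\right) \left(- \frac{1}{13}\right) - - \frac{3}{7}\right)\right) 73 - 149 = \left(64 - \left(\frac{33}{13} + \frac{3}{7}\right)\right) 73 - 149 = \left(64 - \frac{270}{91}\right) 73 - 149 = \frac{5554}{91} \cdot 73 - 149 = \frac{405442}{91} - 149 = \frac{391883}{91}$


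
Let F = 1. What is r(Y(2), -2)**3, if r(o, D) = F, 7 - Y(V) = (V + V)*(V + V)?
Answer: 1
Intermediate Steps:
Y(V) = 7 - 4*V**2 (Y(V) = 7 - (V + V)*(V + V) = 7 - 2*V*2*V = 7 - 4*V**2)
r(o, D) = 1
r(Y(2), -2)**3 = 1**3 = 1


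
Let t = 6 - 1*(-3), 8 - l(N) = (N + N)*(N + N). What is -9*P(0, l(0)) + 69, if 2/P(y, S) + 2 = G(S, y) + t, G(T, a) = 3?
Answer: 336/5 ≈ 67.200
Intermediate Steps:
l(N) = 8 - 4*N**2 (l(N) = 8 - (N + N)*(N + N) = 8 - 2*N*2*N = 8 - 4*N**2)
t = 9 (t = 6 + 3 = 9)
P(y, S) = 1/5 (P(y, S) = 2/(-2 + (3 + 9)) = 2/(-2 + 12) = 2/10 = 2*(1/10) = 1/5)
-9*P(0, l(0)) + 69 = -9*1/5 + 69 = -9/5 + 69 = 336/5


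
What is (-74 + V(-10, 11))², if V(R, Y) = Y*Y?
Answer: 2209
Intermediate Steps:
V(R, Y) = Y²
(-74 + V(-10, 11))² = (-74 + 11²)² = (-74 + 121)² = 47² = 2209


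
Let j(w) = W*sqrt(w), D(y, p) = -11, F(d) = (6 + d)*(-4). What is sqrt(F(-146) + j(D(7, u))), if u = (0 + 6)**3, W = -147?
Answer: sqrt(560 - 147*I*sqrt(11)) ≈ 25.52 - 9.5524*I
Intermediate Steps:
u = 216 (u = 6**3 = 216)
F(d) = -24 - 4*d
j(w) = -147*sqrt(w)
sqrt(F(-146) + j(D(7, u))) = sqrt((-24 - 4*(-146)) - 147*I*sqrt(11)) = sqrt((-24 + 584) - 147*I*sqrt(11)) = sqrt(560 - 147*I*sqrt(11))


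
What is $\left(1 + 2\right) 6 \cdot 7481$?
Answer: $134658$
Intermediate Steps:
$\left(1 + 2\right) 6 \cdot 7481 = 3 \cdot 6 \cdot 7481 = 18 \cdot 7481 = 134658$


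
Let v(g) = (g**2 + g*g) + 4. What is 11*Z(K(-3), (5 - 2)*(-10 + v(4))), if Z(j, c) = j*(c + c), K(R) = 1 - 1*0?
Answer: 1716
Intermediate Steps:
K(R) = 1 (K(R) = 1 + 0 = 1)
v(g) = 4 + 2*g**2 (v(g) = (g**2 + g**2) + 4 = 2*g**2 + 4 = 4 + 2*g**2)
Z(j, c) = 2*c*j (Z(j, c) = j*(2*c) = 2*c*j)
11*Z(K(-3), (5 - 2)*(-10 + v(4))) = 11*(2*((5 - 2)*(-10 + (4 + 2*4**2)))*1) = 11*(2*(3*(-10 + (4 + 2*16)))*1) = 11*(2*(3*(-10 + (4 + 32)))*1) = 11*(2*(3*(-10 + 36))*1) = 11*(2*(3*26)*1) = 11*(2*78*1) = 11*156 = 1716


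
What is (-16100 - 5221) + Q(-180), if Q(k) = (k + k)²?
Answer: 108279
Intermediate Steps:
Q(k) = 4*k² (Q(k) = (2*k)² = 4*k²)
(-16100 - 5221) + Q(-180) = (-16100 - 5221) + 4*(-180)² = -21321 + 4*32400 = -21321 + 129600 = 108279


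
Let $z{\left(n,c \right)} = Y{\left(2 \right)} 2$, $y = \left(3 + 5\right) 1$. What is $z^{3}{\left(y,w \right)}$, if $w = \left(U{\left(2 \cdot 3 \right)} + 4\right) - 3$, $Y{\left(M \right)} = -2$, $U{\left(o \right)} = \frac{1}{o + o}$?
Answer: $-64$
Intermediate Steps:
$U{\left(o \right)} = \frac{1}{2 o}$
$w = \frac{13}{12}$ ($w = \left(\frac{1}{2 \cdot 2 \cdot 3} + 4\right) - 3 = \left(\frac{1}{2 \cdot 6} + 4\right) - 3 = \left(\frac{1}{2} \cdot \frac{1}{6} + 4\right) - 3 = \left(\frac{1}{12} + 4\right) - 3 = \frac{49}{12} - 3 = \frac{13}{12} \approx 1.0833$)
$y = 8$ ($y = 8 \cdot 1 = 8$)
$z{\left(n,c \right)} = -4$ ($z{\left(n,c \right)} = \left(-2\right) 2 = -4$)
$z^{3}{\left(y,w \right)} = \left(-4\right)^{3} = -64$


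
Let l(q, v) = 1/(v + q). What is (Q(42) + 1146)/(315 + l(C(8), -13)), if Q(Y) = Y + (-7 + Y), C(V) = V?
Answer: 6115/1574 ≈ 3.8850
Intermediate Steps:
l(q, v) = 1/(q + v)
Q(Y) = -7 + 2*Y
(Q(42) + 1146)/(315 + l(C(8), -13)) = ((-7 + 2*42) + 1146)/(315 + 1/(8 - 13)) = ((-7 + 84) + 1146)/(315 + 1/(-5)) = (77 + 1146)/(315 - ⅕) = 1223/(1574/5) = 1223*(5/1574) = 6115/1574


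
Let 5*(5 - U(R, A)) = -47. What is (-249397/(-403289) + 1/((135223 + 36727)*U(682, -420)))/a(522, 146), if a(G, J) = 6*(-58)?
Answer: -617527327049/347504387837760 ≈ -0.0017770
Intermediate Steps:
U(R, A) = 72/5 (U(R, A) = 5 - ⅕*(-47) = 5 + 47/5 = 72/5)
a(G, J) = -348
(-249397/(-403289) + 1/((135223 + 36727)*U(682, -420)))/a(522, 146) = (-249397/(-403289) + 1/((135223 + 36727)*(72/5)))/(-348) = (-249397*(-1/403289) + (5/72)/171950)*(-1/348) = (249397/403289 + (1/171950)*(5/72))*(-1/348) = (249397/403289 + 1/2476080)*(-1/348) = (617527327049/998575827120)*(-1/348) = -617527327049/347504387837760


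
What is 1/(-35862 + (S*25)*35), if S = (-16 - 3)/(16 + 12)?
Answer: -4/145823 ≈ -2.7431e-5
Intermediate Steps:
S = -19/28 ≈ -0.67857
1/(-35862 + (S*25)*35) = 1/(-35862 - 19/28*25*35) = 1/(-35862 - 475/28*35) = 1/(-35862 - 2375/4) = 1/(-145823/4) = -4/145823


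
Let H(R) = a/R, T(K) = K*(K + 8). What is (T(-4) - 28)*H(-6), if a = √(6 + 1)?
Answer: 22*√7/3 ≈ 19.402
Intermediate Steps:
T(K) = K*(8 + K)
a = √7 ≈ 2.6458
H(R) = √7/R
(T(-4) - 28)*H(-6) = (-4*(8 - 4) - 28)*(√7/(-6)) = (-4*4 - 28)*(√7*(-⅙)) = (-16 - 28)*(-√7/6) = -(-22)*√7/3 = 22*√7/3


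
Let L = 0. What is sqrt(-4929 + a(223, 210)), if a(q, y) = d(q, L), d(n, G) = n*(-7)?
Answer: I*sqrt(6490) ≈ 80.561*I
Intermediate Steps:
d(n, G) = -7*n
a(q, y) = -7*q
sqrt(-4929 + a(223, 210)) = sqrt(-4929 - 7*223) = sqrt(-4929 - 1561) = sqrt(-6490) = I*sqrt(6490)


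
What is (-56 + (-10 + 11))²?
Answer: 3025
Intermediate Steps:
(-56 + (-10 + 11))² = (-56 + 1)² = (-55)² = 3025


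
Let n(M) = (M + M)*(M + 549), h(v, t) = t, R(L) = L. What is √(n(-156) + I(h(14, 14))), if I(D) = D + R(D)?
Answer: 2*I*√30647 ≈ 350.13*I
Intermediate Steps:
I(D) = 2*D (I(D) = D + D = 2*D)
n(M) = 2*M*(549 + M) (n(M) = (2*M)*(549 + M) = 2*M*(549 + M))
√(n(-156) + I(h(14, 14))) = √(2*(-156)*(549 - 156) + 2*14) = √(2*(-156)*393 + 28) = √(-122616 + 28) = √(-122588) = 2*I*√30647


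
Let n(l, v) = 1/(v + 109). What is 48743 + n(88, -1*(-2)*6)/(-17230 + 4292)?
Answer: 76307069013/1565498 ≈ 48743.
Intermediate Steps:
n(l, v) = 1/(109 + v)
48743 + n(88, -1*(-2)*6)/(-17230 + 4292) = 48743 + 1/((109 - 1*(-2)*6)*(-17230 + 4292)) = 48743 + 1/((109 + 2*6)*(-12938)) = 48743 - 1/12938/(109 + 12) = 48743 - 1/12938/121 = 48743 + (1/121)*(-1/12938) = 48743 - 1/1565498 = 76307069013/1565498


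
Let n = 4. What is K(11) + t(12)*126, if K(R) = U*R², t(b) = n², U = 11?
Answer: 3347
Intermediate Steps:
t(b) = 16 (t(b) = 4² = 16)
K(R) = 11*R²
K(11) + t(12)*126 = 11*11² + 16*126 = 11*121 + 2016 = 1331 + 2016 = 3347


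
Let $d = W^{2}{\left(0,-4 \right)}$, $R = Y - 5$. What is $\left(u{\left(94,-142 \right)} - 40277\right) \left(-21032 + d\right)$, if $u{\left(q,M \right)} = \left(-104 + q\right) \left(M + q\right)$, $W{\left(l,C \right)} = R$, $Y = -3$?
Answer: $834463496$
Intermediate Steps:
$R = -8$ ($R = -3 - 5 = -8$)
$W{\left(l,C \right)} = -8$
$d = 64$ ($d = \left(-8\right)^{2} = 64$)
$\left(u{\left(94,-142 \right)} - 40277\right) \left(-21032 + d\right) = \left(\left(94^{2} - -14768 - 9776 - 13348\right) - 40277\right) \left(-21032 + 64\right) = \left(\left(8836 + 14768 - 9776 - 13348\right) - 40277\right) \left(-20968\right) = \left(480 - 40277\right) \left(-20968\right) = \left(-39797\right) \left(-20968\right) = 834463496$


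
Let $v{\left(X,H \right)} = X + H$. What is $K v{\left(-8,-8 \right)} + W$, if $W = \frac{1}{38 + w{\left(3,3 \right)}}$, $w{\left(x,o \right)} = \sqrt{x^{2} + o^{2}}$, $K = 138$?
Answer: $- \frac{1574285}{713} - \frac{3 \sqrt{2}}{1426} \approx -2208.0$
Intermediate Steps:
$v{\left(X,H \right)} = H + X$
$w{\left(x,o \right)} = \sqrt{o^{2} + x^{2}}$
$W = \frac{1}{38 + 3 \sqrt{2}}$ ($W = \frac{1}{38 + \sqrt{3^{2} + 3^{2}}} = \frac{1}{38 + \sqrt{9 + 9}} = \frac{1}{38 + \sqrt{18}} = \frac{1}{38 + 3 \sqrt{2}} \approx 0.023673$)
$K v{\left(-8,-8 \right)} + W = 138 \left(-8 - 8\right) + \left(\frac{19}{713} - \frac{3 \sqrt{2}}{1426}\right) = 138 \left(-16\right) + \left(\frac{19}{713} - \frac{3 \sqrt{2}}{1426}\right) = -2208 + \left(\frac{19}{713} - \frac{3 \sqrt{2}}{1426}\right) = - \frac{1574285}{713} - \frac{3 \sqrt{2}}{1426}$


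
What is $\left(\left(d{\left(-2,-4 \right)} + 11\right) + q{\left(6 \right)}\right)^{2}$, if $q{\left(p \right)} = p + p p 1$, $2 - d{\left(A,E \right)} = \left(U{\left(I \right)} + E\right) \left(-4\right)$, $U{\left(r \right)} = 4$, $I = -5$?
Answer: $3025$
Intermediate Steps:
$d{\left(A,E \right)} = 18 + 4 E$ ($d{\left(A,E \right)} = 2 - \left(4 + E\right) \left(-4\right) = 2 - \left(-16 - 4 E\right) = 2 + \left(16 + 4 E\right) = 18 + 4 E$)
$q{\left(p \right)} = p + p^{2}$ ($q{\left(p \right)} = p + p^{2} \cdot 1 = p + p^{2}$)
$\left(\left(d{\left(-2,-4 \right)} + 11\right) + q{\left(6 \right)}\right)^{2} = \left(\left(\left(18 + 4 \left(-4\right)\right) + 11\right) + 6 \left(1 + 6\right)\right)^{2} = \left(\left(\left(18 - 16\right) + 11\right) + 6 \cdot 7\right)^{2} = \left(\left(2 + 11\right) + 42\right)^{2} = \left(13 + 42\right)^{2} = 55^{2} = 3025$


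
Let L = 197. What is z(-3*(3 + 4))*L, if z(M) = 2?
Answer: 394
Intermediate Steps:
z(-3*(3 + 4))*L = 2*197 = 394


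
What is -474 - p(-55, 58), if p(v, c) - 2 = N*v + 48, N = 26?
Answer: 906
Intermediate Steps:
p(v, c) = 50 + 26*v (p(v, c) = 2 + (26*v + 48) = 2 + (48 + 26*v) = 50 + 26*v)
-474 - p(-55, 58) = -474 - (50 + 26*(-55)) = -474 - (50 - 1430) = -474 - 1*(-1380) = -474 + 1380 = 906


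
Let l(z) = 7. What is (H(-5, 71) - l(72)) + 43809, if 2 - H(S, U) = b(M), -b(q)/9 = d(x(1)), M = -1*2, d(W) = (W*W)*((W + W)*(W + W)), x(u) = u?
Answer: 43840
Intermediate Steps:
d(W) = 4*W⁴ (d(W) = W²*((2*W)*(2*W)) = W²*(4*W²) = 4*W⁴)
M = -2
b(q) = -36 (b(q) = -36*1⁴ = -36)
H(S, U) = 38 (H(S, U) = 2 - 1*(-36) = 2 + 36 = 38)
(H(-5, 71) - l(72)) + 43809 = (38 - 1*7) + 43809 = (38 - 7) + 43809 = 31 + 43809 = 43840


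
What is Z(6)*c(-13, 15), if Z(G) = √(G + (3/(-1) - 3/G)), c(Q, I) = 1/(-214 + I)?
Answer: -√10/398 ≈ -0.0079454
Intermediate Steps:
Z(G) = √(-3 + G - 3/G) (Z(G) = √(G + (3*(-1) - 3/G)) = √(G + (-3 - 3/G)) = √(-3 + G - 3/G))
Z(6)*c(-13, 15) = √(-3 + 6 - 3/6)/(-214 + 15) = √(-3 + 6 - 3*⅙)/(-199) = √(-3 + 6 - ½)*(-1/199) = √(5/2)*(-1/199) = (√10/2)*(-1/199) = -√10/398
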